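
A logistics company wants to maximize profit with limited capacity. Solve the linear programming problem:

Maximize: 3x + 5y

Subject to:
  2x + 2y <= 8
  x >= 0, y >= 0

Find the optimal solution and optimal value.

The feasible region has vertices at [(0, 0), (4, 0), (0, 4)].
Checking objective 3x + 5y at each vertex:
  (0, 0): 3*0 + 5*0 = 0
  (4, 0): 3*4 + 5*0 = 12
  (0, 4): 3*0 + 5*4 = 20
Maximum is 20 at (0, 4).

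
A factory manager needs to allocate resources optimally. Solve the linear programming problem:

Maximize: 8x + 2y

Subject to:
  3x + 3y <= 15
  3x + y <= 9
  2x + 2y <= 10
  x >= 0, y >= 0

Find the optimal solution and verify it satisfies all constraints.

Feasible vertices: (0, 0), (0, 5), (2, 3), (3, 0)
Objective 8x + 2y at each vertex:
  (0, 0): 0
  (0, 5): 10
  (2, 3): 22
  (3, 0): 24
Maximum is 24 at (3, 0).
Verify constraints at (x, y) = (3, 0):
  3*3 + 3*0 = 9 <= 15
  3*3 + 1*0 = 9 <= 9 (active)
  2*3 + 2*0 = 6 <= 10
  x = 3 >= 0, y = 0 >= 0. All constraints satisfied.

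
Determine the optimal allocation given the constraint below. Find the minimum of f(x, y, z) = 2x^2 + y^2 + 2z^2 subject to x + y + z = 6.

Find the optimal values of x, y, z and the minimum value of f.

Using Lagrange multipliers on f = 2x^2 + y^2 + 2z^2 with constraint x + y + z = 6:
Conditions: 2*2*x = lambda, 2*1*y = lambda, 2*2*z = lambda
So x = lambda/4, y = lambda/2, z = lambda/4
Substituting into constraint: lambda * (1) = 6
lambda = 6
x = 3/2, y = 3, z = 3/2
Minimum value = 18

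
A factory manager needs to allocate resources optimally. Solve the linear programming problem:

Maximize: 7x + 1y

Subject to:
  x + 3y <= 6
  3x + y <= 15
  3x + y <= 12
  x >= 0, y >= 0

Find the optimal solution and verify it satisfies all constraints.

Feasible vertices: (0, 0), (0, 2), (15/4, 3/4), (4, 0)
Objective 7x + 1y at each vertex:
  (0, 0): 0
  (0, 2): 2
  (15/4, 3/4): 27
  (4, 0): 28
Maximum is 28 at (4, 0).
Verify constraints at (x, y) = (4, 0):
  1*4 + 3*0 = 4 <= 6
  3*4 + 1*0 = 12 <= 15
  3*4 + 1*0 = 12 <= 12 (active)
  x = 4 >= 0, y = 0 >= 0. All constraints satisfied.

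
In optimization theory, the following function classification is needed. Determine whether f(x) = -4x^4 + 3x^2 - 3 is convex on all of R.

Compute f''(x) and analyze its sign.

f(x) = -4x^4 + 3x^2 - 3
f'(x) = -16x^3 + 6x
f''(x) = -48x^2 + 6
f''(x) = -48x^2 + 6 -> -inf as |x| -> inf
Therefore, f is not globally convex on R.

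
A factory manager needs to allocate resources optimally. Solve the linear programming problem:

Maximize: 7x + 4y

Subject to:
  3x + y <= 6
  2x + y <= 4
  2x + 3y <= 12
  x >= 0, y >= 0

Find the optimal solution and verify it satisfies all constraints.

Feasible vertices: (0, 0), (0, 4), (2, 0)
Objective 7x + 4y at each vertex:
  (0, 0): 0
  (0, 4): 16
  (2, 0): 14
Maximum is 16 at (0, 4).
Verify constraints at (x, y) = (0, 4):
  3*0 + 1*4 = 4 <= 6
  2*0 + 1*4 = 4 <= 4 (active)
  2*0 + 3*4 = 12 <= 12 (active)
  x = 0 >= 0, y = 4 >= 0. All constraints satisfied.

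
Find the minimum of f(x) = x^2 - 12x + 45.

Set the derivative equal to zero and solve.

f(x) = x^2 - 12x + 45
f'(x) = 2x + (-12) = 0
x = 12/2 = 6
f(6) = 9
Since f''(x) = 2 > 0, this is a minimum.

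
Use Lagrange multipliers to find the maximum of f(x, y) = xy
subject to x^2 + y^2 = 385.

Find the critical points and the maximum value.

Lagrange conditions: y = 2*lambda*x and x = 2*lambda*y
If x = 0 then y = 0, violating the constraint, so x, y != 0.
Dividing: y/x = x/y => x^2 = y^2 => y = x or y = -x
Constraint: 2x^2 = 385 => x^2 = 385/2 => x = +/-sqrt(385/2)
Critical points: (sqrt(385/2), sqrt(385/2)), (-sqrt(385/2), -sqrt(385/2)), (sqrt(385/2), -sqrt(385/2)), (-sqrt(385/2), sqrt(385/2))
  y = x:  xy = x^2 = 385/2  at (sqrt(385/2), sqrt(385/2)) and (-sqrt(385/2), -sqrt(385/2))
  y = -x: xy = -x^2 = -385/2 at (sqrt(385/2), -sqrt(385/2)) and (-sqrt(385/2), sqrt(385/2))
Maximum xy = 385/2 at (sqrt(385/2), sqrt(385/2)) and (-sqrt(385/2), -sqrt(385/2))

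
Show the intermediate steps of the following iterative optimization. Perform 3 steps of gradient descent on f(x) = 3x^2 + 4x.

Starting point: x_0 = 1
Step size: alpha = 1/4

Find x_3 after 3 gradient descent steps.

f(x) = 3x^2 + 4x, f'(x) = 6x + (4)
Step 1: f'(1) = 10, x_1 = 1 - 1/4 * 10 = -3/2
Step 2: f'(-3/2) = -5, x_2 = -3/2 - 1/4 * -5 = -1/4
Step 3: f'(-1/4) = 5/2, x_3 = -1/4 - 1/4 * 5/2 = -7/8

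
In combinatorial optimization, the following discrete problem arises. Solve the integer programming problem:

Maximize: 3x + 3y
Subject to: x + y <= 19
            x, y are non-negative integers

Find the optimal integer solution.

Objective: 3x + 3y, constraint: x + y <= 19
Coefficient of x is 3 >= coefficient of y is 3, so allocate the entire budget to x.
Optimal: x = 19, y = 0, value = 57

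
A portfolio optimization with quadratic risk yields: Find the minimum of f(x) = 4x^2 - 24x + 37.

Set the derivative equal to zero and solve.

f(x) = 4x^2 - 24x + 37
f'(x) = 8x + (-24) = 0
x = 24/8 = 3
f(3) = 1
Since f''(x) = 8 > 0, this is a minimum.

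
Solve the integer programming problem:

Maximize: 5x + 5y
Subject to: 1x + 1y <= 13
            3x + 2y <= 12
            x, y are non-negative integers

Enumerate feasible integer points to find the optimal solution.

Constraint 1: 1x + 1y <= 13
Constraint 2: 3x + 2y <= 12
Feasible x range (need y >= 0): 0 <= x <= min(13/1, 12/3) => x in {0, ..., 4}.
Enumerate feasible integer points row by row (the coefficient of y is 5 > 0, so for each x the largest feasible y gives the best value):
  x = 0: y <= min((13 - 1*0)/1, (12 - 3*0)/2) => y in {0, ..., 6}; best 5*0 + 5*6 = 30
  x = 1: y <= min((13 - 1*1)/1, (12 - 3*1)/2) => y in {0, ..., 4}; best 5*1 + 5*4 = 25
  x = 2: y <= min((13 - 1*2)/1, (12 - 3*2)/2) => y in {0, ..., 3}; best 5*2 + 5*3 = 25
  x = 3: y <= min((13 - 1*3)/1, (12 - 3*3)/2) => y in {0, ..., 1}; best 5*3 + 5*1 = 20
  x = 4: y <= min((13 - 1*4)/1, (12 - 3*4)/2) => y in {0}; best 5*4 + 5*0 = 20
The maximum 5x + 5y = 30 is achieved at x = 0, y = 6.
Check: 1*0 + 1*6 = 6 <= 13 and 3*0 + 2*6 = 12 <= 12.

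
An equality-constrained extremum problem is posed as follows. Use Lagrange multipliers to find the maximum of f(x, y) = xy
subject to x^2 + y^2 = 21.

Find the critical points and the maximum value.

Lagrange conditions: y = 2*lambda*x and x = 2*lambda*y
If x = 0 then y = 0, violating the constraint, so x, y != 0.
Dividing: y/x = x/y => x^2 = y^2 => y = x or y = -x
Constraint: 2x^2 = 21 => x^2 = 21/2 => x = +/-sqrt(21/2)
Critical points: (sqrt(21/2), sqrt(21/2)), (-sqrt(21/2), -sqrt(21/2)), (sqrt(21/2), -sqrt(21/2)), (-sqrt(21/2), sqrt(21/2))
  y = x:  xy = x^2 = 21/2  at (sqrt(21/2), sqrt(21/2)) and (-sqrt(21/2), -sqrt(21/2))
  y = -x: xy = -x^2 = -21/2 at (sqrt(21/2), -sqrt(21/2)) and (-sqrt(21/2), sqrt(21/2))
Maximum xy = 21/2 at (sqrt(21/2), sqrt(21/2)) and (-sqrt(21/2), -sqrt(21/2))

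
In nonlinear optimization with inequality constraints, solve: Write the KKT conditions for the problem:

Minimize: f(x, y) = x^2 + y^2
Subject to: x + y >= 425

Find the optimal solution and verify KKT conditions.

KKT conditions for min x^2 + y^2 s.t. x + y >= 425:
Stationarity: 2x = mu, 2y = mu
So x = y = mu/2.
Complementary slackness: mu*(x + y - 425) = 0
Primal feasibility: x + y >= 425; dual feasibility: mu >= 0
If mu = 0 then x = y = 0, but 0 + 0 < 425 is infeasible, so the constraint is active.
Constraint active: x + y = 2*(mu/2) = 425 => mu = 425
x = y = 425/2, f = 180625/2
Verify: stationarity 2*(425/2) = 425 = mu; primal 425/2 + 425/2 = 425 >= 425; dual mu = 425 >= 0; complementary slackness 425*(425 - 425) = 0. All KKT conditions hold.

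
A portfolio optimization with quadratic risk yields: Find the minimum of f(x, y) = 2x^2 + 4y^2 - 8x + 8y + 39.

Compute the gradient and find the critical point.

f(x,y) = 2x^2 + 4y^2 - 8x + 8y + 39
df/dx = 4x + (-8) = 0  =>  x = 2
df/dy = 8y + (8) = 0  =>  y = -1
f(2, -1) = 2*(2)^2 + 4*(-1)^2 + -8*(2) + 8*(-1) + 39 = 27
Hessian is diagonal with entries 4, 8 > 0, so this is a minimum.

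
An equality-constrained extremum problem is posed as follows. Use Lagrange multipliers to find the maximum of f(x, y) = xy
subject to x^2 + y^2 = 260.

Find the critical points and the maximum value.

Lagrange conditions: y = 2*lambda*x and x = 2*lambda*y
If x = 0 then y = 0, violating the constraint, so x, y != 0.
Dividing: y/x = x/y => x^2 = y^2 => y = x or y = -x
Constraint: 2x^2 = 260 => x^2 = 130 => x = +/-sqrt(130)
Critical points: (sqrt(130), sqrt(130)), (-sqrt(130), -sqrt(130)), (sqrt(130), -sqrt(130)), (-sqrt(130), sqrt(130))
  y = x:  xy = x^2 = 130  at (sqrt(130), sqrt(130)) and (-sqrt(130), -sqrt(130))
  y = -x: xy = -x^2 = -130 at (sqrt(130), -sqrt(130)) and (-sqrt(130), sqrt(130))
Maximum xy = 130 at (sqrt(130), sqrt(130)) and (-sqrt(130), -sqrt(130))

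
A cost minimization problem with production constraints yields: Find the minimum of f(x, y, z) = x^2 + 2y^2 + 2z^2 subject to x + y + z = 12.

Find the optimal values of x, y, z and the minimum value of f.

Using Lagrange multipliers on f = x^2 + 2y^2 + 2z^2 with constraint x + y + z = 12:
Conditions: 2*1*x = lambda, 2*2*y = lambda, 2*2*z = lambda
So x = lambda/2, y = lambda/4, z = lambda/4
Substituting into constraint: lambda * (1) = 12
lambda = 12
x = 6, y = 3, z = 3
Minimum value = 72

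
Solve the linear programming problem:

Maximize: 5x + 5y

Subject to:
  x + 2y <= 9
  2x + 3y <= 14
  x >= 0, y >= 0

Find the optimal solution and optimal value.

Feasible vertices: (0, 0), (0, 9/2), (1, 4), (7, 0)
Objective 5x + 5y at each:
  (0, 0): 0
  (0, 9/2): 45/2
  (1, 4): 25
  (7, 0): 35
Maximum is 35 at (7, 0).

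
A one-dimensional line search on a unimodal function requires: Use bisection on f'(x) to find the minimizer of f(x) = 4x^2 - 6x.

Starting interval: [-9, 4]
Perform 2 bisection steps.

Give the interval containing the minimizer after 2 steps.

Finding critical point of f(x) = 4x^2 - 6x using bisection on f'(x) = 8x + -6.
f'(x) = 0 when x = 3/4.
Starting interval: [-9, 4]
Step 1: mid = -5/2, f'(mid) = -26, new interval = [-5/2, 4]
Step 2: mid = 3/4, f'(mid) = 0, new interval = [3/4, 3/4]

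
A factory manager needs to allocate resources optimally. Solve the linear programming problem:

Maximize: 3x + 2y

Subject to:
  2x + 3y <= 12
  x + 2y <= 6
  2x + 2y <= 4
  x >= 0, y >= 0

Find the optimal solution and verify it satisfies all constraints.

Feasible vertices: (0, 0), (0, 2), (2, 0)
Objective 3x + 2y at each vertex:
  (0, 0): 0
  (0, 2): 4
  (2, 0): 6
Maximum is 6 at (2, 0).
Verify constraints at (x, y) = (2, 0):
  2*2 + 3*0 = 4 <= 12
  1*2 + 2*0 = 2 <= 6
  2*2 + 2*0 = 4 <= 4 (active)
  x = 2 >= 0, y = 0 >= 0. All constraints satisfied.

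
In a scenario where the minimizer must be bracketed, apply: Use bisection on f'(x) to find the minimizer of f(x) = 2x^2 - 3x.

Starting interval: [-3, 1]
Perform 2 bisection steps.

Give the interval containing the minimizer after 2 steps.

Finding critical point of f(x) = 2x^2 - 3x using bisection on f'(x) = 4x + -3.
f'(x) = 0 when x = 3/4.
Starting interval: [-3, 1]
Step 1: mid = -1, f'(mid) = -7, new interval = [-1, 1]
Step 2: mid = 0, f'(mid) = -3, new interval = [0, 1]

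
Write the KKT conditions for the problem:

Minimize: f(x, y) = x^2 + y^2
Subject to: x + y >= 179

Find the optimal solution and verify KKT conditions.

KKT conditions for min x^2 + y^2 s.t. x + y >= 179:
Stationarity: 2x = mu, 2y = mu
So x = y = mu/2.
Complementary slackness: mu*(x + y - 179) = 0
Primal feasibility: x + y >= 179; dual feasibility: mu >= 0
If mu = 0 then x = y = 0, but 0 + 0 < 179 is infeasible, so the constraint is active.
Constraint active: x + y = 2*(mu/2) = 179 => mu = 179
x = y = 179/2, f = 32041/2
Verify: stationarity 2*(179/2) = 179 = mu; primal 179/2 + 179/2 = 179 >= 179; dual mu = 179 >= 0; complementary slackness 179*(179 - 179) = 0. All KKT conditions hold.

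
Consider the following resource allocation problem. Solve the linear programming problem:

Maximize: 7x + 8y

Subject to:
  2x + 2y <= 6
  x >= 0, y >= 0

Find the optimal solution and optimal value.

The feasible region has vertices at [(0, 0), (3, 0), (0, 3)].
Checking objective 7x + 8y at each vertex:
  (0, 0): 7*0 + 8*0 = 0
  (3, 0): 7*3 + 8*0 = 21
  (0, 3): 7*0 + 8*3 = 24
Maximum is 24 at (0, 3).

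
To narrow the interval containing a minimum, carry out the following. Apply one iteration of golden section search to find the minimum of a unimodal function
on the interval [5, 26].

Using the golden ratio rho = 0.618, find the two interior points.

Golden section search on [5, 26].
Golden ratio rho = 0.618 (approx).
Interior points:
  x_1 = 5 + (1-0.618)*21 = 13.0220
  x_2 = 5 + 0.618*21 = 17.9780
Compare f(x_1) and f(x_2) to determine which subinterval to keep.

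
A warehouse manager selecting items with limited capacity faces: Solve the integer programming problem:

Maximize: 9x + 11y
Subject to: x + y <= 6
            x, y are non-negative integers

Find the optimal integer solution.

Objective: 9x + 11y, constraint: x + y <= 6
Coefficient of y is 11 > coefficient of x is 9, so allocate the entire budget to y.
Optimal: x = 0, y = 6, value = 66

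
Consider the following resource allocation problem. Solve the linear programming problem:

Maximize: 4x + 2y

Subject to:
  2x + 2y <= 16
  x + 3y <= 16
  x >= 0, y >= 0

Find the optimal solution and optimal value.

Feasible vertices: (0, 0), (0, 16/3), (4, 4), (8, 0)
Objective 4x + 2y at each:
  (0, 0): 0
  (0, 16/3): 32/3
  (4, 4): 24
  (8, 0): 32
Maximum is 32 at (8, 0).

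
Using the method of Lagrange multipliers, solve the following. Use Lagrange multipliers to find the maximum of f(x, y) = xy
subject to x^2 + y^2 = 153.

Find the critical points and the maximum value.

Lagrange conditions: y = 2*lambda*x and x = 2*lambda*y
If x = 0 then y = 0, violating the constraint, so x, y != 0.
Dividing: y/x = x/y => x^2 = y^2 => y = x or y = -x
Constraint: 2x^2 = 153 => x^2 = 153/2 => x = +/-sqrt(153/2)
Critical points: (sqrt(153/2), sqrt(153/2)), (-sqrt(153/2), -sqrt(153/2)), (sqrt(153/2), -sqrt(153/2)), (-sqrt(153/2), sqrt(153/2))
  y = x:  xy = x^2 = 153/2  at (sqrt(153/2), sqrt(153/2)) and (-sqrt(153/2), -sqrt(153/2))
  y = -x: xy = -x^2 = -153/2 at (sqrt(153/2), -sqrt(153/2)) and (-sqrt(153/2), sqrt(153/2))
Maximum xy = 153/2 at (sqrt(153/2), sqrt(153/2)) and (-sqrt(153/2), -sqrt(153/2))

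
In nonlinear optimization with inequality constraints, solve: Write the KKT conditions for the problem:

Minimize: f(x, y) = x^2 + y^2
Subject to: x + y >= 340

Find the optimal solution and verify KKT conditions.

KKT conditions for min x^2 + y^2 s.t. x + y >= 340:
Stationarity: 2x = mu, 2y = mu
So x = y = mu/2.
Complementary slackness: mu*(x + y - 340) = 0
Primal feasibility: x + y >= 340; dual feasibility: mu >= 0
If mu = 0 then x = y = 0, but 0 + 0 < 340 is infeasible, so the constraint is active.
Constraint active: x + y = 2*(mu/2) = 340 => mu = 340
x = y = 170, f = 57800
Verify: stationarity 2*170 = 340 = mu; primal 170 + 170 = 340 >= 340; dual mu = 340 >= 0; complementary slackness 340*(340 - 340) = 0. All KKT conditions hold.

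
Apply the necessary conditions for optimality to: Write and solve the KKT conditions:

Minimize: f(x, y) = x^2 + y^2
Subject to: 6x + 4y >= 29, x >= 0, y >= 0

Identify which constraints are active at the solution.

KKT conditions for min x^2 + y^2 s.t. 6x + 4y >= 29, x >= 0, y >= 0:
Stationarity: 2x = mu*6 + mu_x, 2y = mu*4 + mu_y, with mu, mu_x, mu_y >= 0
Complementary slackness: mu*(6x + 4y - 29) = 0, mu_x*x = 0, mu_y*y = 0
(0, 0) is infeasible (6*0 + 4*0 < 29), so if mu = 0 stationarity would force x = mu_x/2 >= 0, y = mu_y/2 >= 0 with mu_x*x = mu_y*y = 0, i.e. x = y = 0: contradiction. Hence mu > 0 and 6x + 4y = 29 is active.
Try x > 0, y > 0 (so mu_x = mu_y = 0): x = 6*mu/2, y = 4*mu/2
Substitute: 6*(6*mu/2) + 4*(4*mu/2) = 29
  mu*52/2 = 29 => mu = 29/26
x* = 87/26 > 0, y* = 29/13 > 0, consistent with mu_x = mu_y = 0.
f is convex and the constraints are linear, so this KKT point is the global minimum.
f* = 841/52
Active constraints: 6x + 4y >= 29 (holds with equality, mu = 29/26 > 0); x >= 0 and y >= 0 are inactive (mu_x = mu_y = 0).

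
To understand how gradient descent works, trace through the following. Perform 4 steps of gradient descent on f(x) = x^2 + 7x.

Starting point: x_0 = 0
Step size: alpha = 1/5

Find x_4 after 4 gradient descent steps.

f(x) = x^2 + 7x, f'(x) = 2x + (7)
Step 1: f'(0) = 7, x_1 = 0 - 1/5 * 7 = -7/5
Step 2: f'(-7/5) = 21/5, x_2 = -7/5 - 1/5 * 21/5 = -56/25
Step 3: f'(-56/25) = 63/25, x_3 = -56/25 - 1/5 * 63/25 = -343/125
Step 4: f'(-343/125) = 189/125, x_4 = -343/125 - 1/5 * 189/125 = -1904/625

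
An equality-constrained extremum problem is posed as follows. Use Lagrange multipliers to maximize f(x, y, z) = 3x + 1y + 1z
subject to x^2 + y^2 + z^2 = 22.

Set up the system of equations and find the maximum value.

Lagrange conditions: 3 = 2*lambda*x, 1 = 2*lambda*y, 1 = 2*lambda*z
So x:3 = y:1 = z:1, i.e. x = 3t, y = 1t, z = 1t
Constraint: t^2*(3^2 + 1^2 + 1^2) = 22
  t^2 * 11 = 22  =>  t = sqrt(2)
Maximum = 3*3t + 1*1t + 1*1t = 11*sqrt(2) = sqrt(242)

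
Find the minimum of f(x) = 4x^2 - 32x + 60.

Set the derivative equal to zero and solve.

f(x) = 4x^2 - 32x + 60
f'(x) = 8x + (-32) = 0
x = 32/8 = 4
f(4) = -4
Since f''(x) = 8 > 0, this is a minimum.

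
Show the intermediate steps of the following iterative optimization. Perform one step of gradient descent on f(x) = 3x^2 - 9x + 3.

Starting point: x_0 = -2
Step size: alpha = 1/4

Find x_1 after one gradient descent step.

f(x) = 3x^2 - 9x + 3
f'(x) = 6x - 9
f'(-2) = 6*-2 + (-9) = -21
x_1 = x_0 - alpha * f'(x_0) = -2 - 1/4 * -21 = 13/4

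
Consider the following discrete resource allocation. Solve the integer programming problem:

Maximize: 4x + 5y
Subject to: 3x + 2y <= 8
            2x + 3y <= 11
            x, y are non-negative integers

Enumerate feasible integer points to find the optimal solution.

Constraint 1: 3x + 2y <= 8
Constraint 2: 2x + 3y <= 11
Feasible x range (need y >= 0): 0 <= x <= min(8/3, 11/2) => x in {0, ..., 2}.
Enumerate feasible integer points row by row (the coefficient of y is 5 > 0, so for each x the largest feasible y gives the best value):
  x = 0: y <= min((8 - 3*0)/2, (11 - 2*0)/3) => y in {0, ..., 3}; best 4*0 + 5*3 = 15
  x = 1: y <= min((8 - 3*1)/2, (11 - 2*1)/3) => y in {0, ..., 2}; best 4*1 + 5*2 = 14
  x = 2: y <= min((8 - 3*2)/2, (11 - 2*2)/3) => y in {0, ..., 1}; best 4*2 + 5*1 = 13
The maximum 4x + 5y = 15 is achieved at x = 0, y = 3.
Check: 3*0 + 2*3 = 6 <= 8 and 2*0 + 3*3 = 9 <= 11.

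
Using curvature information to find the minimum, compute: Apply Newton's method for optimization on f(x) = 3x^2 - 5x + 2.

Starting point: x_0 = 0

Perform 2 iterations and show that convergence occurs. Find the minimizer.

f(x) = 3x^2 - 5x + 2, f'(x) = 6x + (-5), f''(x) = 6
Step 1: f'(0) = -5, x_1 = 0 - -5/6 = 5/6
Step 2: f'(5/6) = 0, x_2 = 5/6 (converged)
Newton's method converges in 1 step for quadratics.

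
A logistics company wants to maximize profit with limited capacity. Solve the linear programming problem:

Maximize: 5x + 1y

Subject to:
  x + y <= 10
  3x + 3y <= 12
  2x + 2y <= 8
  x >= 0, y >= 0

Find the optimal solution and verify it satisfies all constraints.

Feasible vertices: (0, 0), (0, 4), (4, 0)
Objective 5x + 1y at each vertex:
  (0, 0): 0
  (0, 4): 4
  (4, 0): 20
Maximum is 20 at (4, 0).
Verify constraints at (x, y) = (4, 0):
  1*4 + 1*0 = 4 <= 10
  3*4 + 3*0 = 12 <= 12 (active)
  2*4 + 2*0 = 8 <= 8 (active)
  x = 4 >= 0, y = 0 >= 0. All constraints satisfied.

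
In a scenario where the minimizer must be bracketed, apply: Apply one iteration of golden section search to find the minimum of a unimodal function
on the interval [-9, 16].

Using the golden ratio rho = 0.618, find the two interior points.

Golden section search on [-9, 16].
Golden ratio rho = 0.618 (approx).
Interior points:
  x_1 = -9 + (1-0.618)*25 = 0.5500
  x_2 = -9 + 0.618*25 = 6.4500
Compare f(x_1) and f(x_2) to determine which subinterval to keep.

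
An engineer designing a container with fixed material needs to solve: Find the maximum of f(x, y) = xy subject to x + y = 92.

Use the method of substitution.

Substitute y = 92 - x into f(x,y) = xy:
g(x) = x(92 - x) = 92x - x^2
g'(x) = 92 - 2x = 0  =>  x = 46
y = 92 - 46 = 46
Maximum value = 46 * 46 = 2116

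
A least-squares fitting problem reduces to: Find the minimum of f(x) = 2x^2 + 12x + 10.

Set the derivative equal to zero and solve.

f(x) = 2x^2 + 12x + 10
f'(x) = 4x + (12) = 0
x = -12/4 = -3
f(-3) = -8
Since f''(x) = 4 > 0, this is a minimum.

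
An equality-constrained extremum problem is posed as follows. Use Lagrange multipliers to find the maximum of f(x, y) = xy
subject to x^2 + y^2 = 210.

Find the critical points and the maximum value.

Lagrange conditions: y = 2*lambda*x and x = 2*lambda*y
If x = 0 then y = 0, violating the constraint, so x, y != 0.
Dividing: y/x = x/y => x^2 = y^2 => y = x or y = -x
Constraint: 2x^2 = 210 => x^2 = 105 => x = +/-sqrt(105)
Critical points: (sqrt(105), sqrt(105)), (-sqrt(105), -sqrt(105)), (sqrt(105), -sqrt(105)), (-sqrt(105), sqrt(105))
  y = x:  xy = x^2 = 105  at (sqrt(105), sqrt(105)) and (-sqrt(105), -sqrt(105))
  y = -x: xy = -x^2 = -105 at (sqrt(105), -sqrt(105)) and (-sqrt(105), sqrt(105))
Maximum xy = 105 at (sqrt(105), sqrt(105)) and (-sqrt(105), -sqrt(105))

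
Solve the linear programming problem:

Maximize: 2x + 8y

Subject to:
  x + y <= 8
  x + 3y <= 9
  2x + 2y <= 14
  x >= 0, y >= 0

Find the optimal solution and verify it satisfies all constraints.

Feasible vertices: (0, 0), (0, 3), (6, 1), (7, 0)
Objective 2x + 8y at each vertex:
  (0, 0): 0
  (0, 3): 24
  (6, 1): 20
  (7, 0): 14
Maximum is 24 at (0, 3).
Verify constraints at (x, y) = (0, 3):
  1*0 + 1*3 = 3 <= 8
  1*0 + 3*3 = 9 <= 9 (active)
  2*0 + 2*3 = 6 <= 14
  x = 0 >= 0, y = 3 >= 0. All constraints satisfied.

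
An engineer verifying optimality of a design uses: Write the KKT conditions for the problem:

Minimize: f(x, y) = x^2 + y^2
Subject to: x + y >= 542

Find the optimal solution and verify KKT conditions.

KKT conditions for min x^2 + y^2 s.t. x + y >= 542:
Stationarity: 2x = mu, 2y = mu
So x = y = mu/2.
Complementary slackness: mu*(x + y - 542) = 0
Primal feasibility: x + y >= 542; dual feasibility: mu >= 0
If mu = 0 then x = y = 0, but 0 + 0 < 542 is infeasible, so the constraint is active.
Constraint active: x + y = 2*(mu/2) = 542 => mu = 542
x = y = 271, f = 146882
Verify: stationarity 2*271 = 542 = mu; primal 271 + 271 = 542 >= 542; dual mu = 542 >= 0; complementary slackness 542*(542 - 542) = 0. All KKT conditions hold.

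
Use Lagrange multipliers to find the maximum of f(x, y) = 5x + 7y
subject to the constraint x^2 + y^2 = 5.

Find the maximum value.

Set up Lagrange conditions: grad f = lambda * grad g
  5 = 2*lambda*x
  7 = 2*lambda*y
From these: x/y = 5/7, so x = 5t, y = 7t for some t.
Substitute into constraint: (5t)^2 + (7t)^2 = 5
  t^2 * 74 = 5
  t = sqrt(5/74)
Maximum = 5*x + 7*y = (5^2 + 7^2)*t = 74 * sqrt(5/74) = sqrt(370)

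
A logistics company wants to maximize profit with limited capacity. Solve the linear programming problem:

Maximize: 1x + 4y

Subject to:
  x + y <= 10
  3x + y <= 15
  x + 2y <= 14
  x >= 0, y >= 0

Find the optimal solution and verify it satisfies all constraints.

Feasible vertices: (0, 0), (0, 7), (16/5, 27/5), (5, 0)
Objective 1x + 4y at each vertex:
  (0, 0): 0
  (0, 7): 28
  (16/5, 27/5): 124/5
  (5, 0): 5
Maximum is 28 at (0, 7).
Verify constraints at (x, y) = (0, 7):
  1*0 + 1*7 = 7 <= 10
  3*0 + 1*7 = 7 <= 15
  1*0 + 2*7 = 14 <= 14 (active)
  x = 0 >= 0, y = 7 >= 0. All constraints satisfied.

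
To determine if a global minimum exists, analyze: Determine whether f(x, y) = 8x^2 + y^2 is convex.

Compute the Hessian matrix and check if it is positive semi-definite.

f(x,y) = 8x^2 + y^2
Hessian H = [[16, 0], [0, 2]]
trace(H) = 18, det(H) = 32
Eigenvalues: (18 +/- sqrt(196)) / 2 = 16, 2
Since both eigenvalues > 0, f is convex.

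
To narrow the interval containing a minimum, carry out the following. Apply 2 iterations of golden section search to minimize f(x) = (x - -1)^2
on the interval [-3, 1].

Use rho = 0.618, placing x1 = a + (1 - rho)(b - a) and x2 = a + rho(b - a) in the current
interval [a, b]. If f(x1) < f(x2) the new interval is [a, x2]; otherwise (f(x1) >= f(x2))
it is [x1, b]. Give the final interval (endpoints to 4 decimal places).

Golden section search for min of f(x) = (x - -1)^2 on [-3, 1].
Each step: x1 = a + (1 - rho)(b - a), x2 = a + rho(b - a); if f(x1) < f(x2) keep [a, x2], otherwise keep [x1, b].
Step 1: [-3.0000, 1.0000], x1=-1.4720 (f=0.2228), x2=-0.5280 (f=0.2228); f(x1) = f(x2) (tie, not '<') => keep [-1.4720, 1.0000]
Step 2: [-1.4720, 1.0000], x1=-0.5277 (f=0.2231), x2=0.0557 (f=1.1145); f(x1) < f(x2) => keep [-1.4720, 0.0557]
Final interval: [-1.4720, 0.0557]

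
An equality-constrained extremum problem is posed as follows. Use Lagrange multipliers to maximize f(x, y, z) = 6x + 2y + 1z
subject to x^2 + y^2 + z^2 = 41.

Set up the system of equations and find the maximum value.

Lagrange conditions: 6 = 2*lambda*x, 2 = 2*lambda*y, 1 = 2*lambda*z
So x:6 = y:2 = z:1, i.e. x = 6t, y = 2t, z = 1t
Constraint: t^2*(6^2 + 2^2 + 1^2) = 41
  t^2 * 41 = 41  =>  t = sqrt(1)
Maximum = 6*6t + 2*2t + 1*1t = 41*sqrt(1) = 41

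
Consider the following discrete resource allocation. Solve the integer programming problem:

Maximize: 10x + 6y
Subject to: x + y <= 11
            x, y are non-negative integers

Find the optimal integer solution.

Objective: 10x + 6y, constraint: x + y <= 11
Coefficient of x is 10 >= coefficient of y is 6, so allocate the entire budget to x.
Optimal: x = 11, y = 0, value = 110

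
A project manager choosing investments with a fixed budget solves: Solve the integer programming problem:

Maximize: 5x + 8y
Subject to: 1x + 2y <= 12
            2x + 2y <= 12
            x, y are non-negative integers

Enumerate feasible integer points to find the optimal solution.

Constraint 1: 1x + 2y <= 12
Constraint 2: 2x + 2y <= 12
Feasible x range (need y >= 0): 0 <= x <= min(12/1, 12/2) => x in {0, ..., 6}.
Enumerate feasible integer points row by row (the coefficient of y is 8 > 0, so for each x the largest feasible y gives the best value):
  x = 0: y <= min((12 - 1*0)/2, (12 - 2*0)/2) => y in {0, ..., 6}; best 5*0 + 8*6 = 48
  x = 1: y <= min((12 - 1*1)/2, (12 - 2*1)/2) => y in {0, ..., 5}; best 5*1 + 8*5 = 45
  x = 2: y <= min((12 - 1*2)/2, (12 - 2*2)/2) => y in {0, ..., 4}; best 5*2 + 8*4 = 42
  x = 3: y <= min((12 - 1*3)/2, (12 - 2*3)/2) => y in {0, ..., 3}; best 5*3 + 8*3 = 39
  x = 4: y <= min((12 - 1*4)/2, (12 - 2*4)/2) => y in {0, ..., 2}; best 5*4 + 8*2 = 36
  x = 5: y <= min((12 - 1*5)/2, (12 - 2*5)/2) => y in {0, ..., 1}; best 5*5 + 8*1 = 33
  x = 6: y <= min((12 - 1*6)/2, (12 - 2*6)/2) => y in {0}; best 5*6 + 8*0 = 30
The maximum 5x + 8y = 48 is achieved at x = 0, y = 6.
Check: 1*0 + 2*6 = 12 <= 12 and 2*0 + 2*6 = 12 <= 12.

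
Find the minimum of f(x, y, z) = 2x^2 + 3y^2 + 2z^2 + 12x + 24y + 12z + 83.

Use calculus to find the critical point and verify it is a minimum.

f(x,y,z) = 2x^2 + 3y^2 + 2z^2 + 12x + 24y + 12z + 83
df/dx = 4x + (12) = 0 => x = -3
df/dy = 6y + (24) = 0 => y = -4
df/dz = 4z + (12) = 0 => z = -3
f(-3,-4,-3) = 2*(-3)^2 + 3*(-4)^2 + 2*(-3)^2 + 12*(-3) + 24*(-4) + 12*(-3) + 83 = -1
Hessian is diagonal with entries 4, 6, 4 > 0, confirmed minimum.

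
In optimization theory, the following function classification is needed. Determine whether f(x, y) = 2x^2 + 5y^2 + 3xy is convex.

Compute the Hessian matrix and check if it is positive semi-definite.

f(x,y) = 2x^2 + 5y^2 + 3xy
Hessian H = [[4, 3], [3, 10]]
trace(H) = 14, det(H) = 31
Eigenvalues: (14 +/- sqrt(72)) / 2 = 11.24, 2.757
Since both eigenvalues > 0, f is convex.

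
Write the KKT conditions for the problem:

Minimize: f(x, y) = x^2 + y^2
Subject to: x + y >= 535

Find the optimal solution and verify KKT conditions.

KKT conditions for min x^2 + y^2 s.t. x + y >= 535:
Stationarity: 2x = mu, 2y = mu
So x = y = mu/2.
Complementary slackness: mu*(x + y - 535) = 0
Primal feasibility: x + y >= 535; dual feasibility: mu >= 0
If mu = 0 then x = y = 0, but 0 + 0 < 535 is infeasible, so the constraint is active.
Constraint active: x + y = 2*(mu/2) = 535 => mu = 535
x = y = 535/2, f = 286225/2
Verify: stationarity 2*(535/2) = 535 = mu; primal 535/2 + 535/2 = 535 >= 535; dual mu = 535 >= 0; complementary slackness 535*(535 - 535) = 0. All KKT conditions hold.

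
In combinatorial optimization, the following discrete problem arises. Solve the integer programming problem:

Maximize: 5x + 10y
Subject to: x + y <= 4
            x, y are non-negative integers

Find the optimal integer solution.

Objective: 5x + 10y, constraint: x + y <= 4
Coefficient of y is 10 > coefficient of x is 5, so allocate the entire budget to y.
Optimal: x = 0, y = 4, value = 40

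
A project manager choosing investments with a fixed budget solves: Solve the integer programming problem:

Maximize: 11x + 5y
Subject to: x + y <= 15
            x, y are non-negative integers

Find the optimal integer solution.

Objective: 11x + 5y, constraint: x + y <= 15
Coefficient of x is 11 >= coefficient of y is 5, so allocate the entire budget to x.
Optimal: x = 15, y = 0, value = 165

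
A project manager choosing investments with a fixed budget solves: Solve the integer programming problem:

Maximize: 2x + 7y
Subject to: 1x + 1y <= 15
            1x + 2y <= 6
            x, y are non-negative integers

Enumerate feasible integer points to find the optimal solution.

Constraint 1: 1x + 1y <= 15
Constraint 2: 1x + 2y <= 6
Feasible x range (need y >= 0): 0 <= x <= min(15/1, 6/1) => x in {0, ..., 6}.
Enumerate feasible integer points row by row (the coefficient of y is 7 > 0, so for each x the largest feasible y gives the best value):
  x = 0: y <= min((15 - 1*0)/1, (6 - 1*0)/2) => y in {0, ..., 3}; best 2*0 + 7*3 = 21
  x = 1: y <= min((15 - 1*1)/1, (6 - 1*1)/2) => y in {0, ..., 2}; best 2*1 + 7*2 = 16
  x = 2: y <= min((15 - 1*2)/1, (6 - 1*2)/2) => y in {0, ..., 2}; best 2*2 + 7*2 = 18
  x = 3: y <= min((15 - 1*3)/1, (6 - 1*3)/2) => y in {0, ..., 1}; best 2*3 + 7*1 = 13
  x = 4: y <= min((15 - 1*4)/1, (6 - 1*4)/2) => y in {0, ..., 1}; best 2*4 + 7*1 = 15
  x = 5: y <= min((15 - 1*5)/1, (6 - 1*5)/2) => y in {0}; best 2*5 + 7*0 = 10
  x = 6: y <= min((15 - 1*6)/1, (6 - 1*6)/2) => y in {0}; best 2*6 + 7*0 = 12
The maximum 2x + 7y = 21 is achieved at x = 0, y = 3.
Check: 1*0 + 1*3 = 3 <= 15 and 1*0 + 2*3 = 6 <= 6.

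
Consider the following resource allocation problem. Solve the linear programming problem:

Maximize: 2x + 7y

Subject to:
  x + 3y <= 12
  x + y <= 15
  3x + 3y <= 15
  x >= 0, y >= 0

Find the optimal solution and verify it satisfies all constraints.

Feasible vertices: (0, 0), (0, 4), (3/2, 7/2), (5, 0)
Objective 2x + 7y at each vertex:
  (0, 0): 0
  (0, 4): 28
  (3/2, 7/2): 55/2
  (5, 0): 10
Maximum is 28 at (0, 4).
Verify constraints at (x, y) = (0, 4):
  1*0 + 3*4 = 12 <= 12 (active)
  1*0 + 1*4 = 4 <= 15
  3*0 + 3*4 = 12 <= 15
  x = 0 >= 0, y = 4 >= 0. All constraints satisfied.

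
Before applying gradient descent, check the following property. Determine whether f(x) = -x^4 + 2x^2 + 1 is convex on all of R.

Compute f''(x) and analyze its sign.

f(x) = -x^4 + 2x^2 + 1
f'(x) = -4x^3 + 4x
f''(x) = -12x^2 + 4
f''(x) = -12x^2 + 4 -> -inf as |x| -> inf
Therefore, f is not globally convex on R.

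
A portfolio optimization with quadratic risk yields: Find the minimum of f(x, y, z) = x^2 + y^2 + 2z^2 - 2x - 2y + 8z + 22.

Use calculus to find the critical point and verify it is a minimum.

f(x,y,z) = x^2 + y^2 + 2z^2 - 2x - 2y + 8z + 22
df/dx = 2x + (-2) = 0 => x = 1
df/dy = 2y + (-2) = 0 => y = 1
df/dz = 4z + (8) = 0 => z = -2
f(1,1,-2) = 1*(1)^2 + 1*(1)^2 + 2*(-2)^2 + -2*(1) + -2*(1) + 8*(-2) + 22 = 12
Hessian is diagonal with entries 2, 2, 4 > 0, confirmed minimum.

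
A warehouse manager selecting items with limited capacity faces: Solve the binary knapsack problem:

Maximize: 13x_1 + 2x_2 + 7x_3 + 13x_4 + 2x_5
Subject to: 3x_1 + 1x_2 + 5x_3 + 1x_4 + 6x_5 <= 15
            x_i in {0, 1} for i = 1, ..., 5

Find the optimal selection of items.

Items: item 1 (v=13, w=3), item 2 (v=2, w=1), item 3 (v=7, w=5), item 4 (v=13, w=1), item 5 (v=2, w=6)
Capacity: 15
Checking all 32 subsets (w = total weight, v = total value):
  {}: w = 0, v = 0
  {1}: w = 3, v = 13
  {2}: w = 1, v = 2
  {3}: w = 5, v = 7
  {4}: w = 1, v = 13
  {5}: w = 6, v = 2
  {1, 2}: w = 4, v = 15
  {1, 3}: w = 8, v = 20
  {1, 4}: w = 4, v = 26
  {1, 5}: w = 9, v = 15
  {2, 3}: w = 6, v = 9
  {2, 4}: w = 2, v = 15
  {2, 5}: w = 7, v = 4
  {3, 4}: w = 6, v = 20
  {3, 5}: w = 11, v = 9
  {4, 5}: w = 7, v = 15
  {1, 2, 3}: w = 9, v = 22
  {1, 2, 4}: w = 5, v = 28
  {1, 2, 5}: w = 10, v = 17
  {1, 3, 4}: w = 9, v = 33
  {1, 3, 5}: w = 14, v = 22
  {1, 4, 5}: w = 10, v = 28
  {2, 3, 4}: w = 7, v = 22
  {2, 3, 5}: w = 12, v = 11
  {2, 4, 5}: w = 8, v = 17
  {3, 4, 5}: w = 12, v = 22
  {1, 2, 3, 4}: w = 10, v = 35
  {1, 2, 3, 5}: w = 15, v = 24
  {1, 2, 4, 5}: w = 11, v = 30
  {1, 3, 4, 5}: w = 15, v = 35
  {2, 3, 4, 5}: w = 13, v = 24
  {1, 2, 3, 4, 5}: w = 16 > 15, infeasible
Best feasible subset: items [1, 2, 3, 4]
(The same value 35 is also attained by {1, 3, 4, 5}.)
Total weight: 10 <= 15, total value: 35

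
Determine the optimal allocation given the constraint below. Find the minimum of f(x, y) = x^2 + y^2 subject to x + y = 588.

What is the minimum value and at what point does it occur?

Substitute y = 588 - x into f(x,y) = x^2 + y^2:
g(x) = x^2 + (588 - x)^2 = 2x^2 - 1176x + 345744
g'(x) = 4x - 1176 = 0  =>  x = 294
y = 588 - 294 = 294
Minimum value = 294^2 + 294^2 = 172872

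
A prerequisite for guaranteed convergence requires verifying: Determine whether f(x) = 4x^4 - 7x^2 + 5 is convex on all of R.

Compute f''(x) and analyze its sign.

f(x) = 4x^4 - 7x^2 + 5
f'(x) = 16x^3 + -14x
f''(x) = 48x^2 + -14
f''(0) = -14 < 0, so not convex near x = 0
Therefore, f is not globally convex on R.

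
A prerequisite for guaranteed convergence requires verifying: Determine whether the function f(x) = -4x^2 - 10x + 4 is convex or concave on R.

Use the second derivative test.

f(x) = -4x^2 - 10x + 4
f'(x) = -8x - 10
f''(x) = -8
Since f''(x) = -8 < 0 for all x, f is concave on R.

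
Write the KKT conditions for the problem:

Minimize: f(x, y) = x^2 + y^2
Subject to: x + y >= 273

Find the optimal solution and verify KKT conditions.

KKT conditions for min x^2 + y^2 s.t. x + y >= 273:
Stationarity: 2x = mu, 2y = mu
So x = y = mu/2.
Complementary slackness: mu*(x + y - 273) = 0
Primal feasibility: x + y >= 273; dual feasibility: mu >= 0
If mu = 0 then x = y = 0, but 0 + 0 < 273 is infeasible, so the constraint is active.
Constraint active: x + y = 2*(mu/2) = 273 => mu = 273
x = y = 273/2, f = 74529/2
Verify: stationarity 2*(273/2) = 273 = mu; primal 273/2 + 273/2 = 273 >= 273; dual mu = 273 >= 0; complementary slackness 273*(273 - 273) = 0. All KKT conditions hold.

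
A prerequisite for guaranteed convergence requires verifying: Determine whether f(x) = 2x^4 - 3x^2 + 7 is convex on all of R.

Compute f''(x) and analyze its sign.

f(x) = 2x^4 - 3x^2 + 7
f'(x) = 8x^3 + -6x
f''(x) = 24x^2 + -6
f''(0) = -6 < 0, so not convex near x = 0
Therefore, f is not globally convex on R.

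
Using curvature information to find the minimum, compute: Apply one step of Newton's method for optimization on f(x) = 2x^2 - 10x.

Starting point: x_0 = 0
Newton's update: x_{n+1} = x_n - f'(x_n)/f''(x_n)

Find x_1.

f(x) = 2x^2 - 10x
f'(x) = 4x + (-10), f''(x) = 4
Newton step: x_1 = x_0 - f'(x_0)/f''(x_0)
f'(0) = -10
x_1 = 0 - -10/4 = 5/2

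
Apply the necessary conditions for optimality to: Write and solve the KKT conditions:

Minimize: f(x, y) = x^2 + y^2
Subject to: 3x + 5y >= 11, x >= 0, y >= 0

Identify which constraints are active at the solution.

KKT conditions for min x^2 + y^2 s.t. 3x + 5y >= 11, x >= 0, y >= 0:
Stationarity: 2x = mu*3 + mu_x, 2y = mu*5 + mu_y, with mu, mu_x, mu_y >= 0
Complementary slackness: mu*(3x + 5y - 11) = 0, mu_x*x = 0, mu_y*y = 0
(0, 0) is infeasible (3*0 + 5*0 < 11), so if mu = 0 stationarity would force x = mu_x/2 >= 0, y = mu_y/2 >= 0 with mu_x*x = mu_y*y = 0, i.e. x = y = 0: contradiction. Hence mu > 0 and 3x + 5y = 11 is active.
Try x > 0, y > 0 (so mu_x = mu_y = 0): x = 3*mu/2, y = 5*mu/2
Substitute: 3*(3*mu/2) + 5*(5*mu/2) = 11
  mu*34/2 = 11 => mu = 11/17
x* = 33/34 > 0, y* = 55/34 > 0, consistent with mu_x = mu_y = 0.
f is convex and the constraints are linear, so this KKT point is the global minimum.
f* = 121/34
Active constraints: 3x + 5y >= 11 (holds with equality, mu = 11/17 > 0); x >= 0 and y >= 0 are inactive (mu_x = mu_y = 0).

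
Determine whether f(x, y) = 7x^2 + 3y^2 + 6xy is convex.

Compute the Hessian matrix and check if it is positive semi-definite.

f(x,y) = 7x^2 + 3y^2 + 6xy
Hessian H = [[14, 6], [6, 6]]
trace(H) = 20, det(H) = 48
Eigenvalues: (20 +/- sqrt(208)) / 2 = 17.21, 2.789
Since both eigenvalues > 0, f is convex.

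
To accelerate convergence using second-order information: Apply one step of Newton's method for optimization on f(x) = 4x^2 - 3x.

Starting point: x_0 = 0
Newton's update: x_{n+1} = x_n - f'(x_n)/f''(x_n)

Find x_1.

f(x) = 4x^2 - 3x
f'(x) = 8x + (-3), f''(x) = 8
Newton step: x_1 = x_0 - f'(x_0)/f''(x_0)
f'(0) = -3
x_1 = 0 - -3/8 = 3/8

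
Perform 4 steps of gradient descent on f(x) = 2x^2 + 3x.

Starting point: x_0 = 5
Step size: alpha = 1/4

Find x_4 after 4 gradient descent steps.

f(x) = 2x^2 + 3x, f'(x) = 4x + (3)
Step 1: f'(5) = 23, x_1 = 5 - 1/4 * 23 = -3/4
Step 2: f'(-3/4) = 0, x_2 = -3/4 - 1/4 * 0 = -3/4
Step 3: f'(-3/4) = 0, x_3 = -3/4 - 1/4 * 0 = -3/4
Step 4: f'(-3/4) = 0, x_4 = -3/4 - 1/4 * 0 = -3/4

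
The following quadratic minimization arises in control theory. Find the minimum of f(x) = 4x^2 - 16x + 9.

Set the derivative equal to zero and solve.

f(x) = 4x^2 - 16x + 9
f'(x) = 8x + (-16) = 0
x = 16/8 = 2
f(2) = -7
Since f''(x) = 8 > 0, this is a minimum.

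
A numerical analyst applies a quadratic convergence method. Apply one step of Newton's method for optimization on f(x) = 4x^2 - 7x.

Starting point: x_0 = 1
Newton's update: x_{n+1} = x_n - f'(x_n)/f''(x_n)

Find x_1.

f(x) = 4x^2 - 7x
f'(x) = 8x + (-7), f''(x) = 8
Newton step: x_1 = x_0 - f'(x_0)/f''(x_0)
f'(1) = 1
x_1 = 1 - 1/8 = 7/8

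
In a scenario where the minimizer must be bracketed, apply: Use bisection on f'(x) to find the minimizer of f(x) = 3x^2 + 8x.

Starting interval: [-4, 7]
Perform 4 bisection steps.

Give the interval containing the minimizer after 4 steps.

Finding critical point of f(x) = 3x^2 + 8x using bisection on f'(x) = 6x + 8.
f'(x) = 0 when x = -4/3.
Starting interval: [-4, 7]
Step 1: mid = 3/2, f'(mid) = 17, new interval = [-4, 3/2]
Step 2: mid = -5/4, f'(mid) = 1/2, new interval = [-4, -5/4]
Step 3: mid = -21/8, f'(mid) = -31/4, new interval = [-21/8, -5/4]
Step 4: mid = -31/16, f'(mid) = -29/8, new interval = [-31/16, -5/4]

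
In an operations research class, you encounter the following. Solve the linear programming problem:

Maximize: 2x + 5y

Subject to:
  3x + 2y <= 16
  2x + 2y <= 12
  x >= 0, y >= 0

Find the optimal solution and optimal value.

Feasible vertices: (0, 0), (0, 6), (4, 2), (16/3, 0)
Objective 2x + 5y at each:
  (0, 0): 0
  (0, 6): 30
  (4, 2): 18
  (16/3, 0): 32/3
Maximum is 30 at (0, 6).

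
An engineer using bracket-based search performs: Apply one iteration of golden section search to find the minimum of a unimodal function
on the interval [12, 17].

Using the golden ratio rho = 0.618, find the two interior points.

Golden section search on [12, 17].
Golden ratio rho = 0.618 (approx).
Interior points:
  x_1 = 12 + (1-0.618)*5 = 13.9100
  x_2 = 12 + 0.618*5 = 15.0900
Compare f(x_1) and f(x_2) to determine which subinterval to keep.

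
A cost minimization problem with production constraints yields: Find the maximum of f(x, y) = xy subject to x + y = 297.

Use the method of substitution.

Substitute y = 297 - x into f(x,y) = xy:
g(x) = x(297 - x) = 297x - x^2
g'(x) = 297 - 2x = 0  =>  x = 297/2
y = 297 - 297/2 = 297/2
Maximum value = (297/2) * (297/2) = 88209/4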